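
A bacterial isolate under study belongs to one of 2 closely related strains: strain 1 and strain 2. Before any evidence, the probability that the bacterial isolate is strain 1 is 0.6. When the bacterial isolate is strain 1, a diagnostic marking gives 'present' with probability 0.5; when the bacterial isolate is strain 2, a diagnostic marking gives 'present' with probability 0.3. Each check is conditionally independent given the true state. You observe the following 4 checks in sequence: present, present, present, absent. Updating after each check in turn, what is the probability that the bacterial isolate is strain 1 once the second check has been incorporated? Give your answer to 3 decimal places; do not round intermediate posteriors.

After 'present': P(strain 1) = 0.5·0.6000 / (0.5·0.6000 + 0.3·0.4000) ≈ 0.7143
After 'present': P(strain 1) = 0.5·0.7143 / (0.5·0.7143 + 0.3·0.2857) ≈ 0.8065

0.806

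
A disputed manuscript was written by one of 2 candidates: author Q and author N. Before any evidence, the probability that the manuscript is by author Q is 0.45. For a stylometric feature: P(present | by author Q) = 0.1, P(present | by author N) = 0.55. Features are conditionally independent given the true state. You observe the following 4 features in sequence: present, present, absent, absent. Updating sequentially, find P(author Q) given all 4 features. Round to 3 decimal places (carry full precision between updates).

Each posterior becomes the prior for the next update.
After 'present': P(author Q) = 0.1·0.4500 / (0.1·0.4500 + 0.55·0.5500) ≈ 0.1295
After 'present': P(author Q) = 0.1·0.1295 / (0.1·0.1295 + 0.55·0.8705) ≈ 0.0263
After 'absent': P(author Q) = 0.9·0.0263 / (0.9·0.0263 + 0.45·0.9737) ≈ 0.0513
After 'absent': P(author Q) = 0.9·0.0513 / (0.9·0.0513 + 0.45·0.9487) ≈ 0.0976

0.098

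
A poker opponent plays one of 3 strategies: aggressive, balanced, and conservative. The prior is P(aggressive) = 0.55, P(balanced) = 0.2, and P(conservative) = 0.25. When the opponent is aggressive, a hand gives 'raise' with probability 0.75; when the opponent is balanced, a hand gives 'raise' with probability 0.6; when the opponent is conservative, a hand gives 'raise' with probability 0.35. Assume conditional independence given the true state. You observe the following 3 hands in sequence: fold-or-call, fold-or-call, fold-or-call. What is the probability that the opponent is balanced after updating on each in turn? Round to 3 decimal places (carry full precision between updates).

After 'fold-or-call': normaliser = 0.25·0.5500 + 0.4·0.2000 + 0.65·0.2500; P(aggressive) ≈ 0.3618, P(balanced) ≈ 0.2105, P(conservative) ≈ 0.4276
After 'fold-or-call': normaliser = 0.25·0.3618 + 0.4·0.2105 + 0.65·0.4276; P(aggressive) ≈ 0.1999, P(balanced) ≈ 0.1860, P(conservative) ≈ 0.6141
After 'fold-or-call': normaliser = 0.25·0.1999 + 0.4·0.1860 + 0.65·0.6141; P(aggressive) ≈ 0.0954, P(balanced) ≈ 0.1421, P(conservative) ≈ 0.7624

0.142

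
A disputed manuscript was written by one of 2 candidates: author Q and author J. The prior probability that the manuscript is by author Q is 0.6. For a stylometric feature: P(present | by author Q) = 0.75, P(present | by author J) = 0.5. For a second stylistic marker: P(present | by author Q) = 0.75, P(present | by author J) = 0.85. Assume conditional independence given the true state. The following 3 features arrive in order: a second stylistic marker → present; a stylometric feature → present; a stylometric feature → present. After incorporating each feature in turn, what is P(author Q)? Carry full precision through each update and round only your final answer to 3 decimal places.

0.749

Each posterior becomes the prior for the next update.
After a second stylistic marker='present': P(author Q) = 0.75·0.6000 / (0.75·0.6000 + 0.85·0.4000) ≈ 0.5696
After a stylometric feature='present': P(author Q) = 0.75·0.5696 / (0.75·0.5696 + 0.5·0.4304) ≈ 0.6650
After a stylometric feature='present': P(author Q) = 0.75·0.6650 / (0.75·0.6650 + 0.5·0.3350) ≈ 0.7486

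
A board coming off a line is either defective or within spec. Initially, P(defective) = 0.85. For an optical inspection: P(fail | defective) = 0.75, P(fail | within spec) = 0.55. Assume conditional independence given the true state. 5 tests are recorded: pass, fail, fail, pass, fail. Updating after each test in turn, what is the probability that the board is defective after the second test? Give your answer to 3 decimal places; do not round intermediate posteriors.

0.811

Each posterior becomes the prior for the next update.
After 'pass': P(defective) = 0.25·0.8500 / (0.25·0.8500 + 0.45·0.1500) ≈ 0.7589
After 'fail': P(defective) = 0.75·0.7589 / (0.75·0.7589 + 0.55·0.2411) ≈ 0.8111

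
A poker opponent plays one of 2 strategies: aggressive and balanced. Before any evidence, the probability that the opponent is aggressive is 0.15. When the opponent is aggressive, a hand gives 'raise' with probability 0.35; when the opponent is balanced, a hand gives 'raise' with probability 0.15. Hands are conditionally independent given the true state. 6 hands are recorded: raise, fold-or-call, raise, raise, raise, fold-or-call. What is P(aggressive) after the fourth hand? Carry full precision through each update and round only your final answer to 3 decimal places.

After 'raise': P(aggressive) = 0.35·0.1500 / (0.35·0.1500 + 0.15·0.8500) ≈ 0.2917
After 'fold-or-call': P(aggressive) = 0.65·0.2917 / (0.65·0.2917 + 0.85·0.7083) ≈ 0.2395
After 'raise': P(aggressive) = 0.35·0.2395 / (0.35·0.2395 + 0.15·0.7605) ≈ 0.4235
After 'raise': P(aggressive) = 0.35·0.4235 / (0.35·0.4235 + 0.15·0.5765) ≈ 0.6316

0.632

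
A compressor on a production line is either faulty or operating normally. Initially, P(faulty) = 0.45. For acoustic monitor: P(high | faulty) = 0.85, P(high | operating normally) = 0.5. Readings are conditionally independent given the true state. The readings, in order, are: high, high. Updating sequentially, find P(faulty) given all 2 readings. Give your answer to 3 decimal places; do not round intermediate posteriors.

After 'high': P(faulty) = 0.85·0.4500 / (0.85·0.4500 + 0.5·0.5500) ≈ 0.5817
After 'high': P(faulty) = 0.85·0.5817 / (0.85·0.5817 + 0.5·0.4183) ≈ 0.7028

0.703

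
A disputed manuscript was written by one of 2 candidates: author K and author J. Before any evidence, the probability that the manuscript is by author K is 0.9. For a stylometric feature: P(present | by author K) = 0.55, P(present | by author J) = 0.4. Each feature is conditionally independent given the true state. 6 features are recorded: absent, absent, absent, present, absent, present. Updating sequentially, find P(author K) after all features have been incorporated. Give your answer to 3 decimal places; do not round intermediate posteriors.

After 'absent': P(author K) = 0.45·0.9000 / (0.45·0.9000 + 0.6·0.1000) ≈ 0.8710
After 'absent': P(author K) = 0.45·0.8710 / (0.45·0.8710 + 0.6·0.1290) ≈ 0.8351
After 'absent': P(author K) = 0.45·0.8351 / (0.45·0.8351 + 0.6·0.1649) ≈ 0.7915
After 'present': P(author K) = 0.55·0.7915 / (0.55·0.7915 + 0.4·0.2085) ≈ 0.8392
After 'absent': P(author K) = 0.45·0.8392 / (0.45·0.8392 + 0.6·0.1608) ≈ 0.7966
After 'present': P(author K) = 0.55·0.7966 / (0.55·0.7966 + 0.4·0.2034) ≈ 0.8434

0.843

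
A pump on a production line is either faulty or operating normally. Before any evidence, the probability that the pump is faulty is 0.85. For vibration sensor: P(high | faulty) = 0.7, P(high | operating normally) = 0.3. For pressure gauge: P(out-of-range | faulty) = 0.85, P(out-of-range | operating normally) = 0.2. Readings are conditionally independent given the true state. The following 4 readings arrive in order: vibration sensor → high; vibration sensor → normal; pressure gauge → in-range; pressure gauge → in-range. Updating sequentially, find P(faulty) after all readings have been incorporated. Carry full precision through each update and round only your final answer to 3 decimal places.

Each posterior becomes the prior for the next update.
After vibration sensor='high': P(faulty) = 0.7·0.8500 / (0.7·0.8500 + 0.3·0.1500) ≈ 0.9297
After vibration sensor='normal': P(faulty) = 0.3·0.9297 / (0.3·0.9297 + 0.7·0.0703) ≈ 0.8500
After pressure gauge='in-range': P(faulty) = 0.15·0.8500 / (0.15·0.8500 + 0.8·0.1500) ≈ 0.5152
After pressure gauge='in-range': P(faulty) = 0.15·0.5152 / (0.15·0.5152 + 0.8·0.4848) ≈ 0.1661

0.166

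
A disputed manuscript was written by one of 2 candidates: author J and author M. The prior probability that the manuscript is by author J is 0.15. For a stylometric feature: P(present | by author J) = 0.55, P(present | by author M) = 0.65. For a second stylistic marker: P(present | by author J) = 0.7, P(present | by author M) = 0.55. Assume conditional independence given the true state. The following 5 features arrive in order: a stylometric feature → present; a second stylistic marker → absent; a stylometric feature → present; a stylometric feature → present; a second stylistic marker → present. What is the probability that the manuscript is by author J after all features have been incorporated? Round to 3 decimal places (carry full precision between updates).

After a stylometric feature='present': P(author J) = 0.55·0.1500 / (0.55·0.1500 + 0.65·0.8500) ≈ 0.1299
After a second stylistic marker='absent': P(author J) = 0.3·0.1299 / (0.3·0.1299 + 0.45·0.8701) ≈ 0.0905
After a stylometric feature='present': P(author J) = 0.55·0.0905 / (0.55·0.0905 + 0.65·0.9095) ≈ 0.0777
After a stylometric feature='present': P(author J) = 0.55·0.0777 / (0.55·0.0777 + 0.65·0.9223) ≈ 0.0665
After a second stylistic marker='present': P(author J) = 0.7·0.0665 / (0.7·0.0665 + 0.55·0.9335) ≈ 0.0832

0.083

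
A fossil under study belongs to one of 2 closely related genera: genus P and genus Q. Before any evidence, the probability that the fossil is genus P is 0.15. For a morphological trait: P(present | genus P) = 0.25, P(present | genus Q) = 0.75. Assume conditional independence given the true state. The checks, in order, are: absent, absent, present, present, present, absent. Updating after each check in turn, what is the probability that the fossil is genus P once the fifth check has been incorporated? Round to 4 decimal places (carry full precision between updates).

After 'absent': P(genus P) = 0.75·0.1500 / (0.75·0.1500 + 0.25·0.8500) ≈ 0.3462
After 'absent': P(genus P) = 0.75·0.3462 / (0.75·0.3462 + 0.25·0.6538) ≈ 0.6136
After 'present': P(genus P) = 0.25·0.6136 / (0.25·0.6136 + 0.75·0.3864) ≈ 0.3462
After 'present': P(genus P) = 0.25·0.3462 / (0.25·0.3462 + 0.75·0.6538) ≈ 0.1500
After 'present': P(genus P) = 0.25·0.1500 / (0.25·0.1500 + 0.75·0.8500) ≈ 0.0556

0.0556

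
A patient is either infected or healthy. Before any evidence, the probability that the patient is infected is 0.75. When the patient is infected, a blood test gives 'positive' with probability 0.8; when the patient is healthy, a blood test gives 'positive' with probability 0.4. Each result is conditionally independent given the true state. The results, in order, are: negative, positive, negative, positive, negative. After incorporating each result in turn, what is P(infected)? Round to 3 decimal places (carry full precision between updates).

Each posterior becomes the prior for the next update.
After 'negative': P(infected) = 0.2·0.7500 / (0.2·0.7500 + 0.6·0.2500) ≈ 0.5000
After 'positive': P(infected) = 0.8·0.5000 / (0.8·0.5000 + 0.4·0.5000) ≈ 0.6667
After 'negative': P(infected) = 0.2·0.6667 / (0.2·0.6667 + 0.6·0.3333) ≈ 0.4000
After 'positive': P(infected) = 0.8·0.4000 / (0.8·0.4000 + 0.4·0.6000) ≈ 0.5714
After 'negative': P(infected) = 0.2·0.5714 / (0.2·0.5714 + 0.6·0.4286) ≈ 0.3077

0.308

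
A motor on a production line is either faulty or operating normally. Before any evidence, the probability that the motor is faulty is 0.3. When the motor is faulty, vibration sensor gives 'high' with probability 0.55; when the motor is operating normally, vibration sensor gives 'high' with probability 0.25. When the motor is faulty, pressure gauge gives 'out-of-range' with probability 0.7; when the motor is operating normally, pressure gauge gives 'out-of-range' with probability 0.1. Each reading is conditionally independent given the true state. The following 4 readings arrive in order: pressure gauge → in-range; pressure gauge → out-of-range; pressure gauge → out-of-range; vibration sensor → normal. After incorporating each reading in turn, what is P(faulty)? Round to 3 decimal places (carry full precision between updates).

After pressure gauge='in-range': P(faulty) = 0.3·0.3000 / (0.3·0.3000 + 0.9·0.7000) ≈ 0.1250
After pressure gauge='out-of-range': P(faulty) = 0.7·0.1250 / (0.7·0.1250 + 0.1·0.8750) ≈ 0.5000
After pressure gauge='out-of-range': P(faulty) = 0.7·0.5000 / (0.7·0.5000 + 0.1·0.5000) ≈ 0.8750
After vibration sensor='normal': P(faulty) = 0.45·0.8750 / (0.45·0.8750 + 0.75·0.1250) ≈ 0.8077

0.808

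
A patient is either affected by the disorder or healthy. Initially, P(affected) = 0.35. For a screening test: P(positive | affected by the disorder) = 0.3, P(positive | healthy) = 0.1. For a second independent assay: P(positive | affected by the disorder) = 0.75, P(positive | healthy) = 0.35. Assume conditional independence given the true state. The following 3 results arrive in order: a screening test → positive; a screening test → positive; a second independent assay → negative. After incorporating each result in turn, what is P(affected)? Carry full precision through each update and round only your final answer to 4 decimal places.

After a screening test='positive': P(affected) = 0.3·0.3500 / (0.3·0.3500 + 0.1·0.6500) ≈ 0.6176
After a screening test='positive': P(affected) = 0.3·0.6176 / (0.3·0.6176 + 0.1·0.3824) ≈ 0.8289
After a second independent assay='negative': P(affected) = 0.25·0.8289 / (0.25·0.8289 + 0.65·0.1711) ≈ 0.6508

0.6508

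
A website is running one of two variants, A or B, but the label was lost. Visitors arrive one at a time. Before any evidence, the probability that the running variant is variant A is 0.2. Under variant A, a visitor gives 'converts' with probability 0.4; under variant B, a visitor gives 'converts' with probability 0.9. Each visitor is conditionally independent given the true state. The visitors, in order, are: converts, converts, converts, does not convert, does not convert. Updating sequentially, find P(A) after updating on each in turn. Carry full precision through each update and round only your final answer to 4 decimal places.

0.4414

Each posterior becomes the prior for the next update.
After 'converts': P(A) = 0.4·0.2000 / (0.4·0.2000 + 0.9·0.8000) ≈ 0.1000
After 'converts': P(A) = 0.4·0.1000 / (0.4·0.1000 + 0.9·0.9000) ≈ 0.0471
After 'converts': P(A) = 0.4·0.0471 / (0.4·0.0471 + 0.9·0.9529) ≈ 0.0215
After 'does not convert': P(A) = 0.6·0.0215 / (0.6·0.0215 + 0.1·0.9785) ≈ 0.1164
After 'does not convert': P(A) = 0.6·0.1164 / (0.6·0.1164 + 0.1·0.8836) ≈ 0.4414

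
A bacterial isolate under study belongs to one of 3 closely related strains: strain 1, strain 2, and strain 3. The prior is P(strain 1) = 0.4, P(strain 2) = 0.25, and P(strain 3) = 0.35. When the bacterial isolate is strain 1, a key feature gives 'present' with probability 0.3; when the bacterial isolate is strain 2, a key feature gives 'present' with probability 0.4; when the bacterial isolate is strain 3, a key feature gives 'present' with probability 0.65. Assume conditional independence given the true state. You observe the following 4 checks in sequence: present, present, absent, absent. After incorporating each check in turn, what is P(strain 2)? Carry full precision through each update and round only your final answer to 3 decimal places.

0.287

After 'present': normaliser = 0.3·0.4000 + 0.4·0.2500 + 0.65·0.3500; P(strain 1) ≈ 0.2682, P(strain 2) ≈ 0.2235, P(strain 3) ≈ 0.5084
After 'present': normaliser = 0.3·0.2682 + 0.4·0.2235 + 0.65·0.5084; P(strain 1) ≈ 0.1608, P(strain 2) ≈ 0.1787, P(strain 3) ≈ 0.6605
After 'absent': normaliser = 0.7·0.1608 + 0.6·0.1787 + 0.35·0.6605; P(strain 1) ≈ 0.2496, P(strain 2) ≈ 0.2377, P(strain 3) ≈ 0.5127
After 'absent': normaliser = 0.7·0.2496 + 0.6·0.2377 + 0.35·0.5127; P(strain 1) ≈ 0.3517, P(strain 2) ≈ 0.2871, P(strain 3) ≈ 0.3612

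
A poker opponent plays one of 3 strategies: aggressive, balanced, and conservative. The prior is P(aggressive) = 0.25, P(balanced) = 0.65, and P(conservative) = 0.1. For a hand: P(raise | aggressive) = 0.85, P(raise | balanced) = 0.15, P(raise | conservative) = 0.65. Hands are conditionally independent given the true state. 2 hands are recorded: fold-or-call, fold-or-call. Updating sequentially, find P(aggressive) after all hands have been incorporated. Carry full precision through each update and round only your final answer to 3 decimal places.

0.012

After 'fold-or-call': normaliser = 0.15·0.2500 + 0.85·0.6500 + 0.35·0.1000; P(aggressive) ≈ 0.0600, P(balanced) ≈ 0.8840, P(conservative) ≈ 0.0560
After 'fold-or-call': normaliser = 0.15·0.0600 + 0.85·0.8840 + 0.35·0.0560; P(aggressive) ≈ 0.0115, P(balanced) ≈ 0.9633, P(conservative) ≈ 0.0251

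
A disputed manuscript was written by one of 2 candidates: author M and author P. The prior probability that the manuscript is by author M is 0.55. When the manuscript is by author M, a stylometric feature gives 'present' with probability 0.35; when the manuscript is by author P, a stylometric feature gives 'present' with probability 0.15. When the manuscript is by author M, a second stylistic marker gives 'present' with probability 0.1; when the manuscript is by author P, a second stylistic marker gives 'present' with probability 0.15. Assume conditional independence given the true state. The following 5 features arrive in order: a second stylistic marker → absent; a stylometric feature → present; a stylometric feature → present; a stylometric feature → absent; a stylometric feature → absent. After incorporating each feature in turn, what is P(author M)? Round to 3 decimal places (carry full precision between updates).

After a second stylistic marker='absent': P(author M) = 0.9·0.5500 / (0.9·0.5500 + 0.85·0.4500) ≈ 0.5641
After a stylometric feature='present': P(author M) = 0.35·0.5641 / (0.35·0.5641 + 0.15·0.4359) ≈ 0.7512
After a stylometric feature='present': P(author M) = 0.35·0.7512 / (0.35·0.7512 + 0.15·0.2488) ≈ 0.8757
After a stylometric feature='absent': P(author M) = 0.65·0.8757 / (0.65·0.8757 + 0.85·0.1243) ≈ 0.8435
After a stylometric feature='absent': P(author M) = 0.65·0.8435 / (0.65·0.8435 + 0.85·0.1565) ≈ 0.8047

0.805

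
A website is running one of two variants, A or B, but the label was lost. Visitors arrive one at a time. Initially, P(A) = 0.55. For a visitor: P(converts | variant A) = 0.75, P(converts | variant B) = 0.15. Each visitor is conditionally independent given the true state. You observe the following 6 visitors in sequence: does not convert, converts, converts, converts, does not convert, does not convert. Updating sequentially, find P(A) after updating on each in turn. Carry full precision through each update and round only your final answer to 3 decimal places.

0.795

After 'does not convert': P(A) = 0.25·0.5500 / (0.25·0.5500 + 0.85·0.4500) ≈ 0.2644
After 'converts': P(A) = 0.75·0.2644 / (0.75·0.2644 + 0.15·0.7356) ≈ 0.6425
After 'converts': P(A) = 0.75·0.6425 / (0.75·0.6425 + 0.15·0.3575) ≈ 0.8999
After 'converts': P(A) = 0.75·0.8999 / (0.75·0.8999 + 0.15·0.1001) ≈ 0.9782
After 'does not convert': P(A) = 0.25·0.9782 / (0.25·0.9782 + 0.85·0.0218) ≈ 0.9297
After 'does not convert': P(A) = 0.25·0.9297 / (0.25·0.9297 + 0.85·0.0703) ≈ 0.7954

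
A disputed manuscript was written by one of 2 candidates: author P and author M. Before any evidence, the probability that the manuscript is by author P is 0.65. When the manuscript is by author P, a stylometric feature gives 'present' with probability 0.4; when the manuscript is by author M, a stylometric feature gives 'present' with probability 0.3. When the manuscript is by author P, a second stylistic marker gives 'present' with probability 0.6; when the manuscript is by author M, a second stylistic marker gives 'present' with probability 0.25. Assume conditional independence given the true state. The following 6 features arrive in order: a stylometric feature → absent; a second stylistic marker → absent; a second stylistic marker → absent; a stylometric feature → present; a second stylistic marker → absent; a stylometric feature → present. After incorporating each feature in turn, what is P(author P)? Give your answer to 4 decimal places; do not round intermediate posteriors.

After a stylometric feature='absent': P(author P) = 0.6·0.6500 / (0.6·0.6500 + 0.7·0.3500) ≈ 0.6142
After a second stylistic marker='absent': P(author P) = 0.4·0.6142 / (0.4·0.6142 + 0.75·0.3858) ≈ 0.4592
After a second stylistic marker='absent': P(author P) = 0.4·0.4592 / (0.4·0.4592 + 0.75·0.5408) ≈ 0.3117
After a stylometric feature='present': P(author P) = 0.4·0.3117 / (0.4·0.3117 + 0.3·0.6883) ≈ 0.3764
After a second stylistic marker='absent': P(author P) = 0.4·0.3764 / (0.4·0.3764 + 0.75·0.6236) ≈ 0.2436
After a stylometric feature='present': P(author P) = 0.4·0.2436 / (0.4·0.2436 + 0.3·0.7564) ≈ 0.3004

0.3004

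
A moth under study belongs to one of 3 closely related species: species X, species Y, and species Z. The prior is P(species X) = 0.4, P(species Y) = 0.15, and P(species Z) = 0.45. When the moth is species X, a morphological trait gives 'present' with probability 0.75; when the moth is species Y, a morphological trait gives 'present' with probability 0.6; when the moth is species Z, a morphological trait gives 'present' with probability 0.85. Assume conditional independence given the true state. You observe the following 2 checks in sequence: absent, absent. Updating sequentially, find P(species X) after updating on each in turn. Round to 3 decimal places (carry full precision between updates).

After 'absent': normaliser = 0.25·0.4000 + 0.4·0.1500 + 0.15·0.4500; P(species X) ≈ 0.4396, P(species Y) ≈ 0.2637, P(species Z) ≈ 0.2967
After 'absent': normaliser = 0.25·0.4396 + 0.4·0.2637 + 0.15·0.2967; P(species X) ≈ 0.4228, P(species Y) ≈ 0.4059, P(species Z) ≈ 0.1712

0.423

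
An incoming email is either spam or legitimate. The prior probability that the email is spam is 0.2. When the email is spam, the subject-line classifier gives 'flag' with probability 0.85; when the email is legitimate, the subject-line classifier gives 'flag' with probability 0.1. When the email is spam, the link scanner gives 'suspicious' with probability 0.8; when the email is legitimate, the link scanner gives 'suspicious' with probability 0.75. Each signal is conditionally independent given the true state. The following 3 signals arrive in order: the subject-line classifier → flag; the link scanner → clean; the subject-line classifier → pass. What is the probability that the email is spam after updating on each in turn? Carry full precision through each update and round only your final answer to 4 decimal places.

0.2208

After the subject-line classifier='flag': P(spam) = 0.85·0.2000 / (0.85·0.2000 + 0.1·0.8000) ≈ 0.6800
After the link scanner='clean': P(spam) = 0.2·0.6800 / (0.2·0.6800 + 0.25·0.3200) ≈ 0.6296
After the subject-line classifier='pass': P(spam) = 0.15·0.6296 / (0.15·0.6296 + 0.9·0.3704) ≈ 0.2208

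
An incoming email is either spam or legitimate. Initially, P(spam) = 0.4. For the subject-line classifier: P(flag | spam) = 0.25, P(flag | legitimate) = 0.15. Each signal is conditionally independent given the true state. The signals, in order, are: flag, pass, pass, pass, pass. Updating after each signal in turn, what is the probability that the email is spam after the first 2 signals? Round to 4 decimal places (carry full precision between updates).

After 'flag': P(spam) = 0.25·0.4000 / (0.25·0.4000 + 0.15·0.6000) ≈ 0.5263
After 'pass': P(spam) = 0.75·0.5263 / (0.75·0.5263 + 0.85·0.4737) ≈ 0.4950

0.4950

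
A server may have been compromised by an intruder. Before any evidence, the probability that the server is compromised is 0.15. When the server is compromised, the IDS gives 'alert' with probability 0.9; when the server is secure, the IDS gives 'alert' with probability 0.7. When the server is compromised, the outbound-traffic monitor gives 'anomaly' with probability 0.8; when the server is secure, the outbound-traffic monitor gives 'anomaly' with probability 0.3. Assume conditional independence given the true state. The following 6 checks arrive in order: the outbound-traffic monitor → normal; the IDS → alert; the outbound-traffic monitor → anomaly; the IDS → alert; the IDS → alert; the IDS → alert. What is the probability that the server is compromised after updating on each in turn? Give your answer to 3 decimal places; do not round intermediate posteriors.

0.269

Apply Bayes' rule sequentially, carrying P(compromised) forward.
After the outbound-traffic monitor='normal': P(compromised) = 0.2·0.1500 / (0.2·0.1500 + 0.7·0.8500) ≈ 0.0480
After the IDS='alert': P(compromised) = 0.9·0.0480 / (0.9·0.0480 + 0.7·0.9520) ≈ 0.0609
After the outbound-traffic monitor='anomaly': P(compromised) = 0.8·0.0609 / (0.8·0.0609 + 0.3·0.9391) ≈ 0.1474
After the IDS='alert': P(compromised) = 0.9·0.1474 / (0.9·0.1474 + 0.7·0.8526) ≈ 0.1818
After the IDS='alert': P(compromised) = 0.9·0.1818 / (0.9·0.1818 + 0.7·0.8182) ≈ 0.2223
After the IDS='alert': P(compromised) = 0.9·0.2223 / (0.9·0.2223 + 0.7·0.7777) ≈ 0.2687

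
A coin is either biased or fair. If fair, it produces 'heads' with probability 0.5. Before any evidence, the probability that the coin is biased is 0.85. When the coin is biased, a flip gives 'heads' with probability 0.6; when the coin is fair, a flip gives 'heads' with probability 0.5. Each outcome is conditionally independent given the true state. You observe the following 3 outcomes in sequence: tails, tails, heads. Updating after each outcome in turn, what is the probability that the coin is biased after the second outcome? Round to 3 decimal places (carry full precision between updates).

0.784

Apply Bayes' rule sequentially, carrying P(biased) forward.
After 'tails': P(biased) = 0.4·0.8500 / (0.4·0.8500 + 0.5·0.1500) ≈ 0.8193
After 'tails': P(biased) = 0.4·0.8193 / (0.4·0.8193 + 0.5·0.1807) ≈ 0.7839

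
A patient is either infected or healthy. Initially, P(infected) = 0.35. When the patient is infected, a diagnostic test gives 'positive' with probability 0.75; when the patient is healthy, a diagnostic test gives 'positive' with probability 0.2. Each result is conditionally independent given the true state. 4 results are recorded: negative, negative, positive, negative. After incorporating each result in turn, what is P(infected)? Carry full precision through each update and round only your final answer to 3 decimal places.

Apply Bayes' rule sequentially, carrying P(infected) forward.
After 'negative': P(infected) = 0.25·0.3500 / (0.25·0.3500 + 0.8·0.6500) ≈ 0.1440
After 'negative': P(infected) = 0.25·0.1440 / (0.25·0.1440 + 0.8·0.8560) ≈ 0.0500
After 'positive': P(infected) = 0.75·0.0500 / (0.75·0.0500 + 0.2·0.9500) ≈ 0.1647
After 'negative': P(infected) = 0.25·0.1647 / (0.25·0.1647 + 0.8·0.8353) ≈ 0.0580

0.058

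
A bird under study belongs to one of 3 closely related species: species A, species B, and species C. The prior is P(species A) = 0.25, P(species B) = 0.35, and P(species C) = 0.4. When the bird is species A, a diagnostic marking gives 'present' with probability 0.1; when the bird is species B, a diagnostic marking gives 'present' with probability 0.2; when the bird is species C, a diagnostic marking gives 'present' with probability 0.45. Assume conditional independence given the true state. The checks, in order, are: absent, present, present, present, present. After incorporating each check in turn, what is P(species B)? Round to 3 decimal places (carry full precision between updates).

0.047

After 'absent': normaliser = 0.9·0.2500 + 0.8·0.3500 + 0.55·0.4000; P(species A) ≈ 0.3103, P(species B) ≈ 0.3862, P(species C) ≈ 0.3034
After 'present': normaliser = 0.1·0.3103 + 0.2·0.3862 + 0.45·0.3034; P(species A) ≈ 0.1268, P(species B) ≈ 0.3155, P(species C) ≈ 0.5577
After 'present': normaliser = 0.1·0.1268 + 0.2·0.3155 + 0.45·0.5577; P(species A) ≈ 0.0388, P(species B) ≈ 0.1931, P(species C) ≈ 0.7681
After 'present': normaliser = 0.1·0.0388 + 0.2·0.1931 + 0.45·0.7681; P(species A) ≈ 0.0100, P(species B) ≈ 0.0995, P(species C) ≈ 0.8905
After 'present': normaliser = 0.1·0.0100 + 0.2·0.0995 + 0.45·0.8905; P(species A) ≈ 0.0024, P(species B) ≈ 0.0472, P(species C) ≈ 0.9504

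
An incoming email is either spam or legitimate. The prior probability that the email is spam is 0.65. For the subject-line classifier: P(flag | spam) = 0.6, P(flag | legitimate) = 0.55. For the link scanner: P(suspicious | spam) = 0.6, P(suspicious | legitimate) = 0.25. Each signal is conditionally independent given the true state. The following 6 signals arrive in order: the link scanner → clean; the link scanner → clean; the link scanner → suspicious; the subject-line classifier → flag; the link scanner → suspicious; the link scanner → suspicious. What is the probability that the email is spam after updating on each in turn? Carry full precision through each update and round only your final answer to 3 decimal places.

After the link scanner='clean': P(spam) = 0.4·0.6500 / (0.4·0.6500 + 0.75·0.3500) ≈ 0.4976
After the link scanner='clean': P(spam) = 0.4·0.4976 / (0.4·0.4976 + 0.75·0.5024) ≈ 0.3457
After the link scanner='suspicious': P(spam) = 0.6·0.3457 / (0.6·0.3457 + 0.25·0.6543) ≈ 0.5590
After the subject-line classifier='flag': P(spam) = 0.6·0.5590 / (0.6·0.5590 + 0.55·0.4410) ≈ 0.5804
After the link scanner='suspicious': P(spam) = 0.6·0.5804 / (0.6·0.5804 + 0.25·0.4196) ≈ 0.7685
After the link scanner='suspicious': P(spam) = 0.6·0.7685 / (0.6·0.7685 + 0.25·0.2315) ≈ 0.8885

0.888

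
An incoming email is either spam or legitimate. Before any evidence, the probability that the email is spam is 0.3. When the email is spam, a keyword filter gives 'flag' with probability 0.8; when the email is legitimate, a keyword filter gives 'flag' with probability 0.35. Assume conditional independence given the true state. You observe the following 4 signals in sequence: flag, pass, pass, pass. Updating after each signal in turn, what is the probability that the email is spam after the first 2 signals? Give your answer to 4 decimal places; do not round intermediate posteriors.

0.2316

After 'flag': P(spam) = 0.8·0.3000 / (0.8·0.3000 + 0.35·0.7000) ≈ 0.4948
After 'pass': P(spam) = 0.2·0.4948 / (0.2·0.4948 + 0.65·0.5052) ≈ 0.2316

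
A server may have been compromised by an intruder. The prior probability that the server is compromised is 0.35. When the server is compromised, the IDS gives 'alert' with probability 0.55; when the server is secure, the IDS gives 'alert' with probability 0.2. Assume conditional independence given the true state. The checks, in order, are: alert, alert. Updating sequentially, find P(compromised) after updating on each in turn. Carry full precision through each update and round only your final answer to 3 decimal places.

After 'alert': P(compromised) = 0.55·0.3500 / (0.55·0.3500 + 0.2·0.6500) ≈ 0.5969
After 'alert': P(compromised) = 0.55·0.5969 / (0.55·0.5969 + 0.2·0.4031) ≈ 0.8028

0.803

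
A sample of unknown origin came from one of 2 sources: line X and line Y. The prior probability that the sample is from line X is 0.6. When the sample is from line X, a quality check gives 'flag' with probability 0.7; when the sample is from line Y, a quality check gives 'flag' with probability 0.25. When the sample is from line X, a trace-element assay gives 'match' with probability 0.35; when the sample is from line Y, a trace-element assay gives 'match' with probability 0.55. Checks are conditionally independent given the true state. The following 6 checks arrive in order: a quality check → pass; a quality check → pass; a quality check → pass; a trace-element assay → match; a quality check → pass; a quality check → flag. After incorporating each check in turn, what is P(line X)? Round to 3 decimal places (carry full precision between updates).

0.064

Apply Bayes' rule sequentially, carrying P(line X) forward.
After a quality check='pass': P(line X) = 0.3·0.6000 / (0.3·0.6000 + 0.75·0.4000) ≈ 0.3750
After a quality check='pass': P(line X) = 0.3·0.3750 / (0.3·0.3750 + 0.75·0.6250) ≈ 0.1935
After a quality check='pass': P(line X) = 0.3·0.1935 / (0.3·0.1935 + 0.75·0.8065) ≈ 0.0876
After a trace-element assay='match': P(line X) = 0.35·0.0876 / (0.35·0.0876 + 0.55·0.9124) ≈ 0.0576
After a quality check='pass': P(line X) = 0.3·0.0576 / (0.3·0.0576 + 0.75·0.9424) ≈ 0.0239
After a quality check='flag': P(line X) = 0.7·0.0239 / (0.7·0.0239 + 0.25·0.9761) ≈ 0.0640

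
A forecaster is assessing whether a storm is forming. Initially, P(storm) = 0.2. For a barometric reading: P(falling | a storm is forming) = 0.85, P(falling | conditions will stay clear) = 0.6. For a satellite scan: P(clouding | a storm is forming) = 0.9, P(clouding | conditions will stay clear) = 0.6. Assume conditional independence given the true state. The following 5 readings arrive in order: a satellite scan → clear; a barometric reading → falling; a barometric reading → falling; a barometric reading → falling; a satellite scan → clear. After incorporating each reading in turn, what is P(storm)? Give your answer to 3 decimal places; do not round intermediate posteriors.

0.043

After a satellite scan='clear': P(storm) = 0.1·0.2000 / (0.1·0.2000 + 0.4·0.8000) ≈ 0.0588
After a barometric reading='falling': P(storm) = 0.85·0.0588 / (0.85·0.0588 + 0.6·0.9412) ≈ 0.0813
After a barometric reading='falling': P(storm) = 0.85·0.0813 / (0.85·0.0813 + 0.6·0.9187) ≈ 0.1115
After a barometric reading='falling': P(storm) = 0.85·0.1115 / (0.85·0.1115 + 0.6·0.8885) ≈ 0.1509
After a satellite scan='clear': P(storm) = 0.1·0.1509 / (0.1·0.1509 + 0.4·0.8491) ≈ 0.0425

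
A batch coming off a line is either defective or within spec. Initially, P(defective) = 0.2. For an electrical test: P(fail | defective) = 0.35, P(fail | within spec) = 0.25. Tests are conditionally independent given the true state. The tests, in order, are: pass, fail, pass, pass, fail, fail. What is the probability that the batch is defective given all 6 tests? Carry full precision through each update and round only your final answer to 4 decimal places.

After 'pass': P(defective) = 0.65·0.2000 / (0.65·0.2000 + 0.75·0.8000) ≈ 0.1781
After 'fail': P(defective) = 0.35·0.1781 / (0.35·0.1781 + 0.25·0.8219) ≈ 0.2327
After 'pass': P(defective) = 0.65·0.2327 / (0.65·0.2327 + 0.75·0.7673) ≈ 0.2082
After 'pass': P(defective) = 0.65·0.2082 / (0.65·0.2082 + 0.75·0.7918) ≈ 0.1856
After 'fail': P(defective) = 0.35·0.1856 / (0.35·0.1856 + 0.25·0.8144) ≈ 0.2418
After 'fail': P(defective) = 0.35·0.2418 / (0.35·0.2418 + 0.25·0.7582) ≈ 0.3087

0.3087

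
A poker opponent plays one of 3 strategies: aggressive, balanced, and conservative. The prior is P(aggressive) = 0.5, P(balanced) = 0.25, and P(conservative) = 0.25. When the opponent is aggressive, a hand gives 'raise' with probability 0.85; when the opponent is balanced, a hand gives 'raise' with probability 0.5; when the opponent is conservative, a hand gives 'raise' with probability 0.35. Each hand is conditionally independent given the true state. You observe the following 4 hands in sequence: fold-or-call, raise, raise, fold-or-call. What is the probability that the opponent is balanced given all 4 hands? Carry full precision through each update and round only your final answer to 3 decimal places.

0.426

Each posterior becomes the prior for the next update.
After 'fold-or-call': normaliser = 0.15·0.5000 + 0.5·0.2500 + 0.65·0.2500; P(aggressive) ≈ 0.2069, P(balanced) ≈ 0.3448, P(conservative) ≈ 0.4483
After 'raise': normaliser = 0.85·0.2069 + 0.5·0.3448 + 0.35·0.4483; P(aggressive) ≈ 0.3481, P(balanced) ≈ 0.3413, P(conservative) ≈ 0.3106
After 'raise': normaliser = 0.85·0.3481 + 0.5·0.3413 + 0.35·0.3106; P(aggressive) ≈ 0.5144, P(balanced) ≈ 0.2966, P(conservative) ≈ 0.1890
After 'fold-or-call': normaliser = 0.15·0.5144 + 0.5·0.2966 + 0.65·0.1890; P(aggressive) ≈ 0.2215, P(balanced) ≈ 0.4258, P(conservative) ≈ 0.3526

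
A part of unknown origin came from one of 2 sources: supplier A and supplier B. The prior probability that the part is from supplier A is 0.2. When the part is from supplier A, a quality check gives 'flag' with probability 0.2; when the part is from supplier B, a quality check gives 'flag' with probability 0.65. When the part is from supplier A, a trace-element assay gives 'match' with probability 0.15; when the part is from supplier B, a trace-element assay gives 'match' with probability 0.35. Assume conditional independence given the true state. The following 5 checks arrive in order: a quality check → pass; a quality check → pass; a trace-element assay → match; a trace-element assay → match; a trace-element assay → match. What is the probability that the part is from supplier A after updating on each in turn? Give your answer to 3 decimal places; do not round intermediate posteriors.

0.093

After a quality check='pass': P(supplier A) = 0.8·0.2000 / (0.8·0.2000 + 0.35·0.8000) ≈ 0.3636
After a quality check='pass': P(supplier A) = 0.8·0.3636 / (0.8·0.3636 + 0.35·0.6364) ≈ 0.5664
After a trace-element assay='match': P(supplier A) = 0.15·0.5664 / (0.15·0.5664 + 0.35·0.4336) ≈ 0.3589
After a trace-element assay='match': P(supplier A) = 0.15·0.3589 / (0.15·0.3589 + 0.35·0.6411) ≈ 0.1935
After a trace-element assay='match': P(supplier A) = 0.15·0.1935 / (0.15·0.1935 + 0.35·0.8065) ≈ 0.0932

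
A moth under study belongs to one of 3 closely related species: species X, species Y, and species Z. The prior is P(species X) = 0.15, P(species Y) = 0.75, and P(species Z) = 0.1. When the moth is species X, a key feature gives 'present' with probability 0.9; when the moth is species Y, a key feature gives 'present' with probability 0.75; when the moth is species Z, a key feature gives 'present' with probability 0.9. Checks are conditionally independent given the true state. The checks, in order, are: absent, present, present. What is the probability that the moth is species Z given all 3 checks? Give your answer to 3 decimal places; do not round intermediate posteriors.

After 'absent': normaliser = 0.1·0.1500 + 0.25·0.7500 + 0.1·0.1000; P(species X) ≈ 0.0706, P(species Y) ≈ 0.8824, P(species Z) ≈ 0.0471
After 'present': normaliser = 0.9·0.0706 + 0.75·0.8824 + 0.9·0.0471; P(species X) ≈ 0.0828, P(species Y) ≈ 0.8621, P(species Z) ≈ 0.0552
After 'present': normaliser = 0.9·0.0828 + 0.75·0.8621 + 0.9·0.0552; P(species X) ≈ 0.0966, P(species Y) ≈ 0.8389, P(species Z) ≈ 0.0644

0.064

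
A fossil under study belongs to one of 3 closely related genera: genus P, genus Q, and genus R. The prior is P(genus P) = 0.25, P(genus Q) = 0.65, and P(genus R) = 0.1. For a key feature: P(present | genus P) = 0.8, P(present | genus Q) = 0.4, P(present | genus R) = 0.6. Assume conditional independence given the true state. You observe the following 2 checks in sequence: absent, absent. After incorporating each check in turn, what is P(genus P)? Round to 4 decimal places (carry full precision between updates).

0.0385

Each posterior becomes the prior for the next update.
After 'absent': normaliser = 0.2·0.2500 + 0.6·0.6500 + 0.4·0.1000; P(genus P) ≈ 0.1042, P(genus Q) ≈ 0.8125, P(genus R) ≈ 0.0833
After 'absent': normaliser = 0.2·0.1042 + 0.6·0.8125 + 0.4·0.0833; P(genus P) ≈ 0.0385, P(genus Q) ≈ 0.9000, P(genus R) ≈ 0.0615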